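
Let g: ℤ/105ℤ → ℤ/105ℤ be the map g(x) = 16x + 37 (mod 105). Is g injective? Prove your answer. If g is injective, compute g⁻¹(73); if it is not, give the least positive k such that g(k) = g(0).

81

By definition, g is injective when g(x_1) = g(x_2) forces x_1 = x_2.
Suppose g(x_1) = g(x_2) in ℤ/105ℤ. Then 16x_1 + 37 ≡ 16x_2 + 37 (mod 105), thus 16(x_1 − x_2) ≡ 0 (mod 105).
Since gcd(16, 105) = 1, 16 is invertible modulo 105, hence x_1 − x_2 ≡ 0 (mod 105), i.e. x_1 = x_2.
Hence g is injective.
We now compute 16⁻¹ mod 105 explicitly. Euclid's algorithm: 105 = 6·16 + 9, 16 = 1·9 + 7, 9 = 1·7 + 2, 7 = 3·2 + 1; back-substituting gives 1 = 46·16 − 7·105, so 16⁻¹ ≡ 46 (mod 105).
Since g is injective, we find g⁻¹(73): we need 16x ≡ 73 − 37 ≡ 36 (mod 105). Using 16⁻¹ = 46: x ≡ 46·36 = 1656 = 15·105 + 81, so x = 81.
Check: g(81) = 16·81 + 37 = 1333 = 12·105 + 73 ≡ 73 (mod 105).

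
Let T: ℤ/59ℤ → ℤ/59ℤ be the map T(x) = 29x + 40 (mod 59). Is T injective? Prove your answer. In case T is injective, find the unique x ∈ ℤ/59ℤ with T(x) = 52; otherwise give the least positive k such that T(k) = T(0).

35

Recall that T is injective if T(s) = T(t) implies s = t.
Suppose T(s) = T(t) in ℤ/59ℤ. Then 29s + 40 ≡ 29t + 40 (mod 59), hence 29(s − t) ≡ 0 (mod 59).
Since gcd(29, 59) = 1, 29 is invertible modulo 59, therefore s − t ≡ 0 (mod 59), i.e. s = t.
So T is injective.
We now compute 29⁻¹ mod 59 explicitly. Euclid's algorithm: 59 = 2·29 + 1; back-substituting gives 1 = 57·29 − 28·59, so 29⁻¹ ≡ 57 (mod 59).
Since T is injective, we find T⁻¹(52): we need 29x ≡ 52 − 40 ≡ 12 (mod 59). Using 29⁻¹ = 57: x ≡ 57·12 = 684 = 11·59 + 35, so x = 35.
Check: T(35) = 29·35 + 40 = 1055 = 17·59 + 52 ≡ 52 (mod 59).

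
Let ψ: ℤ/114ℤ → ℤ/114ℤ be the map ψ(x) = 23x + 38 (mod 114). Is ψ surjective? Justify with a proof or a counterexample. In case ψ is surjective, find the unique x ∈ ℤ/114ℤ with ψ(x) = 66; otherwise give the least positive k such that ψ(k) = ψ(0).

Since gcd(23, 114) = 1, 23 is invertible modulo 114. Euclid's algorithm: 114 = 4·23 + 22, 23 = 1·22 + 1; back-substituting gives 1 = 5·23 − 1·114, so 23⁻¹ ≡ 5 (mod 114).
Then y ↦ 5(y − 38) is a two-sided inverse to ψ, so every y ∈ ℤ/114ℤ has a preimage.
Thus ψ is surjective.
Since ψ is surjective, we find ψ⁻¹(66): we need 23x ≡ 66 − 38 ≡ 28 (mod 114). Using 23⁻¹ = 5: x ≡ 5·28 = 140 = 1·114 + 26, so x = 26.
Check: ψ(26) = 23·26 + 38 = 636 = 5·114 + 66 ≡ 66 (mod 114).

26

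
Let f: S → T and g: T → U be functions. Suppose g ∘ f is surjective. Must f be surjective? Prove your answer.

not surjective

No. Take S = {1}, T = {1, 2, 3}, U = {1}, f(a) = 1 for every a ∈ S, and g(b) = 1 for every b ∈ T.
Then g ∘ f is surjective onto {1}, but 3 ∈ T has no preimage under f, so f is not surjective.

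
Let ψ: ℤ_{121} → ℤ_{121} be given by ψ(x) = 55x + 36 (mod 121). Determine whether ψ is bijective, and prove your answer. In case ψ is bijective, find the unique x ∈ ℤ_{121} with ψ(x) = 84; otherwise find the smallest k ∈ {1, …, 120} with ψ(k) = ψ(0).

By definition, injectivity means: for all s, t in the domain, ψ(s) = ψ(t) implies s = t.
We have gcd(55, 121) = 11 > 1. Taking s = 0 and t = 11: ψ(0) = 36 and ψ(11) = 55·11 + 36 = 641 ≡ 36 (mod 121).
So ψ(0) = ψ(11) while 0 ≠ 11, hence ψ is not injective, hence not bijective.
Since ψ is not bijective, we find the least positive k with ψ(k) = ψ(0): this means 55k ≡ 0 (mod 121), i.e. 121 ∣ 55k. Since gcd(55, 121) = 11, dividing through by 11 this holds exactly when 11 ∣ 5k, and as gcd(5, 11) = 1, exactly when 11 ∣ k.
The smallest positive such k is 11.

11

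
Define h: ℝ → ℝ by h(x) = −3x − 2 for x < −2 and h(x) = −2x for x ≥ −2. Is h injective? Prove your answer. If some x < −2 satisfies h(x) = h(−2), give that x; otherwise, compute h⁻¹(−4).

Both pieces are strictly decreasing (slopes −3 and −2), so each is injective on its own interval.
The left piece maps (−∞, −2) onto (4, ∞); the right piece maps [−2, ∞) onto (−∞, 4].
These images are disjoint, so no value is attained by both pieces. So h is injective.
Because the two images are disjoint, no x < −2 has h(x) = h(−2), so we compute h⁻¹(−4): −4 lies in (−∞, 4], so solve −2x = −4: x = (−4 − 0)/(−2) = 2.

2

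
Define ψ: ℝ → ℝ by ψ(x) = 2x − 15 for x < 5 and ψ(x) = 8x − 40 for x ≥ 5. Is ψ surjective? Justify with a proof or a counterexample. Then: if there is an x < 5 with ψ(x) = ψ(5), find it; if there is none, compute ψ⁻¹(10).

25/4

Both pieces are strictly increasing (slopes 2 and 8), so each is injective on its own interval.
The left piece maps (−∞, 5) onto (−∞, −5); the right piece maps [5, ∞) onto [0, ∞).
The union (−∞, −5) ∪ [0, ∞) omits the interval between −5 and 0; in particular −5 has no preimage. So ψ is not surjective.
Because the two images are disjoint, no x < 5 has ψ(x) = ψ(5), so we compute ψ⁻¹(10): 10 lies in [0, ∞), so solve 8x − 40 = 10: x = (10 + 40)/8 = 25/4.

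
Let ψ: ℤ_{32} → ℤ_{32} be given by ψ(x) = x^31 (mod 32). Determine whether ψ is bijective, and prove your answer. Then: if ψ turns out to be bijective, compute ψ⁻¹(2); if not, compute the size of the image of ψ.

ψ(0) = 0^31 = 0.
ψ(2): Repeated squaring mod 32: 2^1 ≡ 2, 2^2 ≡ 2² = 4, 2^4 ≡ 4² = 16, 2^8 ≡ 16² = 256 ≡ 0, 2^16 ≡ 0² = 0. Since 31 = 16 + 8 + 4 + 2 + 1, 2^31 ≡ 0·0·16·4·2: 0·0 = 0, then 0·16 = 0, then 0·4 = 0, then 0·2 = 0. So 2^31 ≡ 0 (mod 32).
So ψ(0) = ψ(2) = 0 while 0 ≠ 2, so ψ is not injective, hence not bijective.
Since ψ is not bijective, we determine |image(ψ)|. Computing x^31 mod 32 for each x (by repeated squaring, reducing mod 32 at every step), the values ψ(0), ψ(1), …, ψ(31) are: 0, 1, 0, 11, 0, 13, 0, 23, 0, 25, 0, 3, 0, 5, 0, 15, 0, 17, 0, 27, 0, 29, 0, 7, 0, 9, 0, 19, 0, 21, 0, 31.
The distinct values are {0, 1, 3, 5, 7, 9, 11, 13, 15, 17, 19, 21, 23, 25, 27, 29, 31}; there are 17 of them.

17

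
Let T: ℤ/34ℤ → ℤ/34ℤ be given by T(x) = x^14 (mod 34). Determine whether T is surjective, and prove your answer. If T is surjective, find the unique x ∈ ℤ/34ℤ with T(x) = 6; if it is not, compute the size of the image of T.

T(16): Repeated squaring mod 34: 16^1 ≡ 16, 16^2 ≡ 16² = 256 ≡ 18, 16^4 ≡ 18² = 324 ≡ 18, 16^8 ≡ 18² = 324 ≡ 18. Since 14 = 8 + 4 + 2, 16^14 ≡ 18·18·18: 18·18 = 324 ≡ 18, then 18·18 = 324 ≡ 18. So 16^14 ≡ 18 (mod 34).
T(18): Repeated squaring mod 34: 18^1 ≡ 18, 18^2 ≡ 18² = 324 ≡ 18, 18^4 ≡ 18² = 324 ≡ 18, 18^8 ≡ 18² = 324 ≡ 18. Since 14 = 8 + 4 + 2, 18^14 ≡ 18·18·18: 18·18 = 324 ≡ 18, then 18·18 = 324 ≡ 18. So 18^14 ≡ 18 (mod 34).
So T(16) = T(18) = 18 while 16 ≠ 18, hence T is not injective.
A non-injective map from the 34-element set ℤ/34ℤ to itself takes at most 33 distinct values, so it cannot be surjective. Hence T is not surjective.
Since T is not surjective, we determine |image(T)|. Computing x^14 mod 34 for each x (by repeated squaring, reducing mod 34 at every step), the values T(0), T(1), …, T(33) are: 0, 1, 30, 19, 16, 15, 26, 25, 4, 21, 8, 9, 32, 33, 2, 13, 18, 17, 18, 13, 2, 33, 32, 9, 8, 21, 4, 25, 26, 15, 16, 19, 30, 1.
The distinct values are {0, 1, 2, 4, 8, 9, 13, 15, 16, 17, 18, 19, 21, 25, 26, 30, 32, 33}; there are 18 of them.

18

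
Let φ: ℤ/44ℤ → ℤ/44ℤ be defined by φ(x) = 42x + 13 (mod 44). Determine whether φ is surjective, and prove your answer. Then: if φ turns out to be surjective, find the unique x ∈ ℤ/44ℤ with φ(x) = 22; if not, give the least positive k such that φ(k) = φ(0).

22

Since gcd(42, 44) = 2, we have 42x ≡ 0 (mod 2) for all x, so φ(x) ≡ 1 (mod 2).
But 0 ≢ 1 (mod 2), so 0 ∈ ℤ/44ℤ has no preimage. Hence φ is not surjective.
Since φ is not surjective, we find the least positive k with φ(k) = φ(0): this means 42k ≡ 0 (mod 44), i.e. 44 ∣ 42k. Since gcd(42, 44) = 2, dividing through by 2 this holds exactly when 22 ∣ 21k, and as gcd(21, 22) = 1, exactly when 22 ∣ k.
The smallest positive such k is 22.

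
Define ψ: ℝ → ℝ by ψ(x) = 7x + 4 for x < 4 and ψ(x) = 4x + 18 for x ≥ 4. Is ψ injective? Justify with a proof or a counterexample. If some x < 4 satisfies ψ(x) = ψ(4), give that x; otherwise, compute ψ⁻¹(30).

26/7

Both pieces are strictly increasing (slopes 7 and 4), so each is injective on its own interval.
The left piece maps (−∞, 4) onto (−∞, 32); the right piece maps [4, ∞) onto [34, ∞).
These images are disjoint, so no value is attained by both pieces. So ψ is injective.
Because the two images are disjoint, no x < 4 has ψ(x) = ψ(4), so we compute ψ⁻¹(30): 30 lies in (−∞, 32), so solve 7x + 4 = 30: x = (30 − 4)/7 = 26/7.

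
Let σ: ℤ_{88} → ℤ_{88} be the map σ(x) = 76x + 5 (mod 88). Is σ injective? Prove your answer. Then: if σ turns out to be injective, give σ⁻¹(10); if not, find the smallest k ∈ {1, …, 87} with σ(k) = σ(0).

We have gcd(76, 88) = 4 > 1. Taking s = 0 and t = 22: σ(0) = 5 and σ(22) = 76·22 + 5 = 1677 ≡ 5 (mod 88).
So σ(0) = σ(22) while 0 ≠ 22, thus σ is not injective.
Since σ is not injective, we find the least positive k with σ(k) = σ(0): this means 76k ≡ 0 (mod 88), i.e. 88 ∣ 76k. Since gcd(76, 88) = 4, dividing through by 4 this holds exactly when 22 ∣ 19k, and as gcd(19, 22) = 1, exactly when 22 ∣ k.
The smallest positive such k is 22.

22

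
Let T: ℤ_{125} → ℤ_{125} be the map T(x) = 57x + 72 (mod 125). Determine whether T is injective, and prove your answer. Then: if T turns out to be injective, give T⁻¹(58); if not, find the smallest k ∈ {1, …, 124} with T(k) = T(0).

Recall: T is injective when T(s) = T(t) forces s = t.
Suppose T(s) = T(t) in ℤ_{125}. Then 57s + 72 ≡ 57t + 72 (mod 125), so 57(s − t) ≡ 0 (mod 125).
Since gcd(57, 125) = 1, 57 is invertible modulo 125, so s − t ≡ 0 (mod 125), i.e. s = t.
So T is injective.
We now compute 57⁻¹ mod 125 explicitly. Euclid's algorithm: 125 = 2·57 + 11, 57 = 5·11 + 2, 11 = 5·2 + 1; back-substituting gives 1 = 68·57 − 31·125, so 57⁻¹ ≡ 68 (mod 125).
Since T is injective, we compute T⁻¹(58): solve 57x + 72 ≡ 58 (mod 125), i.e. 57x ≡ 111 (mod 125).
Multiplying by 57⁻¹ = 68 gives x ≡ 68·111 = 7548 = 60·125 + 48 ≡ 48 (mod 125).
Check: T(48) = 57·48 + 72 = 2808 = 22·125 + 58 ≡ 58 (mod 125).

48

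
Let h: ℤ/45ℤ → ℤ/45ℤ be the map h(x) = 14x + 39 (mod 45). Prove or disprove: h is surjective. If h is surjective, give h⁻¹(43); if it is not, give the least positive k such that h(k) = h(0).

Since gcd(14, 45) = 1, 14 is invertible modulo 45. Euclid's algorithm: 45 = 3·14 + 3, 14 = 4·3 + 2, 3 = 1·2 + 1; back-substituting gives 1 = 29·14 − 9·45, so 14⁻¹ ≡ 29 (mod 45).
Then y ↦ 29(y − 39) is a two-sided inverse to h, so every y ∈ ℤ/45ℤ has a preimage.
Hence h is surjective.
Since h is surjective, we find h⁻¹(43): we need 14x ≡ 43 − 39 ≡ 4 (mod 45). Using 14⁻¹ = 29: x ≡ 29·4 = 116 = 2·45 + 26, so x = 26.
Check: h(26) = 14·26 + 39 = 403 = 8·45 + 43 ≡ 43 (mod 45).

26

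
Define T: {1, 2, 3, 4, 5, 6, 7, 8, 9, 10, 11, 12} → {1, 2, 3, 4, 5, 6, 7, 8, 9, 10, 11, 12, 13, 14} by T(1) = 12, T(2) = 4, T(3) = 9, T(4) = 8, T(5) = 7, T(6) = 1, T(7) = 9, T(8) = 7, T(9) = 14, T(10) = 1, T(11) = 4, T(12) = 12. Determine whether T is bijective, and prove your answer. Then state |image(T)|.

7

T(3) = 9 = T(7) with 3 ≠ 7, so T is not injective, hence not bijective.
The image of T is {1, 4, 7, 8, 9, 12, 14}, which has 7 elements.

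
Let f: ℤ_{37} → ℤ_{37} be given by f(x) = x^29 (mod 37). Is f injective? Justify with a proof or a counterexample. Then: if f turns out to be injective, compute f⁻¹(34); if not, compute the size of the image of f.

Since 37 is prime, the nonzero elements of ℤ_{37} form a cyclic group of order 36.
As gcd(29, 36) = 1, raising to the 29th power is a bijection on this group: if u^29 ≡ v^29 then (uv^{−1})^29 = 1, and the only element of order dividing gcd(29, 36) = 1 is 1, so u = v.
With f(0) = 0 this makes f injective on all of ℤ_{37}, hence bijective (finite equal-size domain and codomain). In particular f is injective.
Since f is injective, we find the preimage of 34. The inverse of x ↦ x^29 on (ℤ_{37})^× is x ↦ x^5, because 29·5 = 145 = 4·36 + 1 ≡ 1 (mod 36) and x^{36} = 1 for x ≠ 0 (Fermat). So f⁻¹(34) = 34^5 mod 37.
Repeated squaring mod 37: 34^1 ≡ 34, 34^2 ≡ 34² = 1156 ≡ 9, 34^4 ≡ 9² = 81 ≡ 7. Since 5 = 4 + 1, 34^5 ≡ 7·34: 7·34 = 238 ≡ 16. So 34^5 ≡ 16 (mod 37).
Hence f⁻¹(34) = 16.

16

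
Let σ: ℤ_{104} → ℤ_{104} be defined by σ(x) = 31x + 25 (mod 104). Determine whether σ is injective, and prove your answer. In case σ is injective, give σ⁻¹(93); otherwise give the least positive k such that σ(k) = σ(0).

Recall: σ is injective when σ(x_1) = σ(x_2) forces x_1 = x_2.
If σ(x_1) = σ(x_2), then 31x_1 ≡ 31x_2 (mod 104). Because gcd(31, 104) = 1, we may cancel 31 to get x_1 ≡ x_2 (mod 104).
Therefore σ is injective.
We now compute 31⁻¹ mod 104 explicitly. Euclid's algorithm: 104 = 3·31 + 11, 31 = 2·11 + 9, 11 = 1·9 + 2, 9 = 4·2 + 1; back-substituting gives 1 = 47·31 − 14·104, so 31⁻¹ ≡ 47 (mod 104).
Since σ is injective, we find σ⁻¹(93): we need 31x ≡ 93 − 25 ≡ 68 (mod 104). Using 31⁻¹ = 47: x ≡ 47·68 = 3196 = 30·104 + 76, so x = 76.
Check: σ(76) = 31·76 + 25 = 2381 = 22·104 + 93 ≡ 93 (mod 104).

76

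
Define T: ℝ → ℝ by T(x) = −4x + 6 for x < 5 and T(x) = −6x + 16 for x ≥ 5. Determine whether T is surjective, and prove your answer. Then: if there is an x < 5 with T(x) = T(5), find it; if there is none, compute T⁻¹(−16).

16/3

Both pieces are strictly decreasing (slopes −4 and −6), so each is injective on its own interval.
The left piece maps (−∞, 5) onto (−14, ∞); the right piece maps [5, ∞) onto (−∞, −14].
These images together cover ℝ, so T is surjective.
Because the two images are disjoint, no x < 5 has T(x) = T(5), so we compute T⁻¹(−16): −16 lies in (−∞, −14], so solve −6x + 16 = −16: x = (−16 − 16)/(−6) = 16/3.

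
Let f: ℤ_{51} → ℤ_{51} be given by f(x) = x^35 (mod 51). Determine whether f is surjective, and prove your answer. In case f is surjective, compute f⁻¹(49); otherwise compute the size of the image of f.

Computing x^35 mod 51 for each x (by repeated squaring, reducing mod 51 at every step), the values f(0), f(1), …, f(50) are: 0, 1, 8, 27, 13, 23, 12, 37, 2, 15, 31, 5, 45, 4, 41, 9, 16, 17, 18, 25, 44, 30, 40, 29, 3, 19, 32, 48, 22, 11, 21, 7, 26, 33, 34, 35, 42, 10, 47, 6, 46, 20, 36, 49, 14, 39, 28, 38, 24, 43, 50.
Every element of ℤ_{51} appears exactly once in this list, so f is a bijection, and in particular surjective.
Since f is surjective, we read off the preimage of 49 from the same table: f(43) = 49, so f⁻¹(49) = 43.

43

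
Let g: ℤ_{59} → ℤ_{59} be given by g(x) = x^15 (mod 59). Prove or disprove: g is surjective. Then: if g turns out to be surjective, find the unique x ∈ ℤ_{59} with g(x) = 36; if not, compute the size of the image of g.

57

Since 59 is prime, the nonzero elements of ℤ_{59} form a cyclic group of order 58.
As gcd(15, 58) = 1, raising to the 15th power is a bijection on this group: if u^15 ≡ v^15 then (uv^{−1})^15 = 1, and the only element of order dividing gcd(15, 58) = 1 is 1, so u = v.
With g(0) = 0 this makes g injective on all of ℤ_{59}, hence bijective (finite equal-size domain and codomain). In particular g is surjective.
Since g is surjective, we find the preimage of 36. The inverse of x ↦ x^15 on (ℤ_{59})^× is x ↦ x^31, because 15·31 = 465 = 8·58 + 1 ≡ 1 (mod 58) and x^{58} = 1 for x ≠ 0 (Fermat). So g⁻¹(36) = 36^31 mod 59.
Repeated squaring mod 59: 36^1 ≡ 36, 36^2 ≡ 36² = 1296 ≡ 57, 36^4 ≡ 57² = 3249 ≡ 4, 36^8 ≡ 4² = 16, 36^16 ≡ 16² = 256 ≡ 20. Since 31 = 16 + 8 + 4 + 2 + 1, 36^31 ≡ 20·16·4·57·36: 20·16 = 320 ≡ 25, then 25·4 = 100 ≡ 41, then 41·57 = 2337 ≡ 36, then 36·36 = 1296 ≡ 57. So 36^31 ≡ 57 (mod 59).
Hence g⁻¹(36) = 57.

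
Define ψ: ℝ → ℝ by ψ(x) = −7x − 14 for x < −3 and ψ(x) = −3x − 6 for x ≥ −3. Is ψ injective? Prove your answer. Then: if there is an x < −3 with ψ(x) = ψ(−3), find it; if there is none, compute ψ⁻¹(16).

Both pieces are strictly decreasing (slopes −7 and −3), so each is injective on its own interval.
The left piece maps (−∞, −3) onto (7, ∞); the right piece maps [−3, ∞) onto (−∞, 3].
These images are disjoint, so no value is attained by both pieces. Hence ψ is injective.
Because the two images are disjoint, no x < −3 has ψ(x) = ψ(−3), so we compute ψ⁻¹(16): 16 lies in (7, ∞), so solve −7x − 14 = 16: x = (16 + 14)/(−7) = −30/7.

-30/7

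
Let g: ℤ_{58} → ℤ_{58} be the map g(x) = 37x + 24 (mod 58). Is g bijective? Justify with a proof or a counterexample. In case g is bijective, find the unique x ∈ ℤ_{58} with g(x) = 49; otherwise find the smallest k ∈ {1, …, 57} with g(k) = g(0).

If g(s) = g(t), then 37s ≡ 37t (mod 58). Because gcd(37, 58) = 1, we may cancel 37 to get s ≡ t (mod 58).
We now compute 37⁻¹ mod 58 explicitly. Euclid's algorithm: 58 = 1·37 + 21, 37 = 1·21 + 16, 21 = 1·16 + 5, 16 = 3·5 + 1; back-substituting gives 1 = 11·37 − 7·58, so 37⁻¹ ≡ 11 (mod 58).
Then y ↦ 11(y − 24) is a two-sided inverse to g, so every y ∈ ℤ_{58} has a preimage.
Thus g is bijective.
Since g is bijective, we compute g⁻¹(49): solve 37x + 24 ≡ 49 (mod 58), i.e. 37x ≡ 25 (mod 58).
Multiplying by 37⁻¹ = 11 gives x ≡ 11·25 = 275 = 4·58 + 43 ≡ 43 (mod 58).
Check: g(43) = 37·43 + 24 = 1615 = 27·58 + 49 ≡ 49 (mod 58).

43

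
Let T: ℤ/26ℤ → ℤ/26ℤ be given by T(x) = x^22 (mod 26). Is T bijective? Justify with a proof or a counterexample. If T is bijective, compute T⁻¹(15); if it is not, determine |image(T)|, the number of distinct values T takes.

14

T(12): Repeated squaring mod 26: 12^1 ≡ 12, 12^2 ≡ 12² = 144 ≡ 14, 12^4 ≡ 14² = 196 ≡ 14, 12^8 ≡ 14² = 196 ≡ 14, 12^16 ≡ 14² = 196 ≡ 14. Since 22 = 16 + 4 + 2, 12^22 ≡ 14·14·14: 14·14 = 196 ≡ 14, then 14·14 = 196 ≡ 14. So 12^22 ≡ 14 (mod 26).
T(14): Repeated squaring mod 26: 14^1 ≡ 14, 14^2 ≡ 14² = 196 ≡ 14, 14^4 ≡ 14² = 196 ≡ 14, 14^8 ≡ 14² = 196 ≡ 14, 14^16 ≡ 14² = 196 ≡ 14. Since 22 = 16 + 4 + 2, 14^22 ≡ 14·14·14: 14·14 = 196 ≡ 14, then 14·14 = 196 ≡ 14. So 14^22 ≡ 14 (mod 26).
So T(12) = T(14) = 14 while 12 ≠ 14, thus T is not injective, hence not bijective.
Since T is not bijective, we determine |image(T)|. Computing x^22 mod 26 for each x (by repeated squaring, reducing mod 26 at every step), the values T(0), T(1), …, T(25) are: 0, 1, 10, 3, 22, 25, 4, 17, 12, 9, 16, 23, 14, 13, 14, 23, 16, 9, 12, 17, 4, 25, 22, 3, 10, 1.
The distinct values are {0, 1, 3, 4, 9, 10, 12, 13, 14, 16, 17, 22, 23, 25}; there are 14 of them.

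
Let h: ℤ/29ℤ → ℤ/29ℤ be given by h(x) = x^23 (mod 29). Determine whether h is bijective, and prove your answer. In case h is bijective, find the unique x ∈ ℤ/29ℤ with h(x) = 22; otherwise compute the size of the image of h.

6

Since 29 is prime, the nonzero elements of ℤ/29ℤ form a cyclic group of order 28.
As gcd(23, 28) = 1, raising to the 23rd power is a bijection on this group: if u^23 ≡ v^23 then (uv^{−1})^23 = 1, and the only element of order dividing gcd(23, 28) = 1 is 1, so u = v.
With h(0) = 0 this makes h injective on all of ℤ/29ℤ, hence bijective (finite equal-size domain and codomain). In particular h is bijective.
Since h is bijective, we find the preimage of 22. The inverse of x ↦ x^23 on (ℤ/29ℤ)^× is x ↦ x^11, because 23·11 = 253 = 9·28 + 1 ≡ 1 (mod 28) and x^{28} = 1 for x ≠ 0 (Fermat). So h⁻¹(22) = 22^11 mod 29.
Repeated squaring mod 29: 22^1 ≡ 22, 22^2 ≡ 22² = 484 ≡ 20, 22^4 ≡ 20² = 400 ≡ 23, 22^8 ≡ 23² = 529 ≡ 7. Since 11 = 8 + 2 + 1, 22^11 ≡ 7·20·22: 7·20 = 140 ≡ 24, then 24·22 = 528 ≡ 6. So 22^11 ≡ 6 (mod 29).
Hence h⁻¹(22) = 6.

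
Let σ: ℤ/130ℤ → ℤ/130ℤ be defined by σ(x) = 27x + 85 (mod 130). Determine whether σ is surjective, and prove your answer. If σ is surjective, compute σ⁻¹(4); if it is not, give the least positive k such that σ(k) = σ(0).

Since gcd(27, 130) = 1, 27 is invertible modulo 130. Euclid's algorithm: 130 = 4·27 + 22, 27 = 1·22 + 5, 22 = 4·5 + 2, 5 = 2·2 + 1; back-substituting gives 1 = 53·27 − 11·130, so 27⁻¹ ≡ 53 (mod 130).
For any y ∈ ℤ/130ℤ, x = 53(y − 85) mod 130 satisfies σ(x) = 27·53(y − 85) + 85 ≡ y (since 27·53 ≡ 1 mod 130). So every y has a preimage.
Thus σ is surjective.
Since σ is surjective, we find σ⁻¹(4): we need 27x ≡ 4 − 85 ≡ 49 (mod 130). Using 27⁻¹ = 53: x ≡ 53·49 = 2597 = 19·130 + 127, so x = 127.
Check: σ(127) = 27·127 + 85 = 3514 = 27·130 + 4 ≡ 4 (mod 130).

127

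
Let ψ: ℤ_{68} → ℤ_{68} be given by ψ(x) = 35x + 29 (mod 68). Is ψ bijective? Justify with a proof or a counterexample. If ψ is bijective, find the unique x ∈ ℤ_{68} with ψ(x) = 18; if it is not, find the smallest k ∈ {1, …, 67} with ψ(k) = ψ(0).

23

If ψ(u) = ψ(v), then 35u ≡ 35v (mod 68). Because gcd(35, 68) = 1, we may cancel 35 to get u ≡ v (mod 68).
We now compute 35⁻¹ mod 68 explicitly. Euclid's algorithm: 68 = 1·35 + 33, 35 = 1·33 + 2, 33 = 16·2 + 1; back-substituting gives 1 = 35·35 − 18·68, so 35⁻¹ ≡ 35 (mod 68).
For any y ∈ ℤ_{68}, x = 35(y − 29) mod 68 satisfies ψ(x) = 35·35(y − 29) + 29 ≡ y (since 35·35 ≡ 1 mod 68). So every y has a preimage.
Hence ψ is bijective.
Since ψ is bijective, we compute ψ⁻¹(18): solve 35x + 29 ≡ 18 (mod 68), i.e. 35x ≡ 57 (mod 68).
Multiplying by 35⁻¹ = 35 gives x ≡ 35·57 = 1995 = 29·68 + 23 ≡ 23 (mod 68).
Check: ψ(23) = 35·23 + 29 = 834 = 12·68 + 18 ≡ 18 (mod 68).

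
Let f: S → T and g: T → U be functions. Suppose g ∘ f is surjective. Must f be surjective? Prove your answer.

not surjective

No. Take S = {0, 1}, T = {0, 1, 2, 3}, U = {0}, f(a) = 0 for every a ∈ S, and g(b) = 0 for every b ∈ T.
Then g ∘ f is surjective onto {0}, but 3 ∈ T has no preimage under f, so f is not surjective.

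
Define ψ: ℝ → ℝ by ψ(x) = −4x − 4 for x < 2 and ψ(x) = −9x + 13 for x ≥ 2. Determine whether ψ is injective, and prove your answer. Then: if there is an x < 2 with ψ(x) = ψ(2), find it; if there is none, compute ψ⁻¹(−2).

1/4

Both pieces are strictly decreasing (slopes −4 and −9), so each is injective on its own interval.
The left piece maps (−∞, 2) onto (−12, ∞); the right piece maps [2, ∞) onto (−∞, −5].
These images overlap. In particular ψ(2) = −5 (right piece), and solving −4x − 4 = −5 on the left piece gives x = 1/4 < 2.
So ψ(1/4) = ψ(2) with 1/4 ≠ 2, and ψ is not injective. This x = 1/4 is the requested value below 2.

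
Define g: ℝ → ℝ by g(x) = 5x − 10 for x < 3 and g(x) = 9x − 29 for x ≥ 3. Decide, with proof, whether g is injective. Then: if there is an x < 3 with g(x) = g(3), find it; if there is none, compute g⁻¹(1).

8/5

Both pieces are strictly increasing (slopes 5 and 9), so each is injective on its own interval.
The left piece maps (−∞, 3) onto (−∞, 5); the right piece maps [3, ∞) onto [−2, ∞).
These images overlap. In particular g(3) = −2 (right piece), and solving 5x − 10 = −2 on the left piece gives x = 8/5 < 3.
So g(8/5) = g(3) with 8/5 ≠ 3, and g is not injective. This x = 8/5 is the requested value below 3.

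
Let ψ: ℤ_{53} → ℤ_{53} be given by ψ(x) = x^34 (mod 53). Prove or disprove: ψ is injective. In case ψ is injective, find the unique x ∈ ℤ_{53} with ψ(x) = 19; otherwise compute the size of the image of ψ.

ψ(26): Repeated squaring mod 53: 26^1 ≡ 26, 26^2 ≡ 26² = 676 ≡ 40, 26^4 ≡ 40² = 1600 ≡ 10, 26^8 ≡ 10² = 100 ≡ 47, 26^16 ≡ 47² = 2209 ≡ 36, 26^32 ≡ 36² = 1296 ≡ 24. Since 34 = 32 + 2, 26^34 ≡ 24·40: 24·40 = 960 ≡ 6. So 26^34 ≡ 6 (mod 53).
ψ(27): Repeated squaring mod 53: 27^1 ≡ 27, 27^2 ≡ 27² = 729 ≡ 40, 27^4 ≡ 40² = 1600 ≡ 10, 27^8 ≡ 10² = 100 ≡ 47, 27^16 ≡ 47² = 2209 ≡ 36, 27^32 ≡ 36² = 1296 ≡ 24. Since 34 = 32 + 2, 27^34 ≡ 24·40: 24·40 = 960 ≡ 6. So 27^34 ≡ 6 (mod 53).
So ψ(26) = ψ(27) = 6 while 26 ≠ 27, so ψ is not injective.
Since ψ is not injective, we determine |image(ψ)|. Computing x^34 mod 53 for each x (by repeated squaring, reducing mod 53 at every step), the values ψ(0), ψ(1), …, ψ(52) are: 0, 1, 9, 11, 28, 38, 46, 44, 40, 15, 24, 10, 43, 36, 25, 47, 42, 49, 29, 17, 4, 7, 37, 52, 16, 13, 6, 6, 13, 16, 52, 37, 7, 4, 17, 29, 49, 42, 47, 25, 36, 43, 10, 24, 15, 40, 44, 46, 38, 28, 11, 9, 1.
The distinct values are {0, 1, 4, 6, 7, 9, 10, 11, 13, 15, 16, 17, 24, 25, 28, 29, 36, 37, 38, 40, 42, 43, 44, 46, 47, 49, 52}; there are 27 of them.

27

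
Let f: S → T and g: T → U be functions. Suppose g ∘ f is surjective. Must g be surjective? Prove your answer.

Let c ∈ U. Since g ∘ f is surjective, some a ∈ S has g(f(a)) = c. Then b = f(a) ∈ T satisfies g(b) = c. So g is surjective.

surjective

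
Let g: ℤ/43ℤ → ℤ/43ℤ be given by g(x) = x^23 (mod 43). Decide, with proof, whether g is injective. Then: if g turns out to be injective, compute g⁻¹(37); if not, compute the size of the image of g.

Since 43 is prime, the nonzero elements of ℤ/43ℤ form a cyclic group of order 42.
As gcd(23, 42) = 1, raising to the 23rd power is a bijection on this group: if s^23 ≡ t^23 then (st^{−1})^23 = 1, and the only element of order dividing gcd(23, 42) = 1 is 1, so s = t.
With g(0) = 0 this makes g injective on all of ℤ/43ℤ, hence bijective (finite equal-size domain and codomain). In particular g is injective.
Since g is injective, we find the preimage of 37. The inverse of x ↦ x^23 on (ℤ/43ℤ)^× is x ↦ x^11, because 23·11 = 253 = 6·42 + 1 ≡ 1 (mod 42) and x^{42} = 1 for x ≠ 0 (Fermat). So g⁻¹(37) = 37^11 mod 43.
Repeated squaring mod 43: 37^1 ≡ 37, 37^2 ≡ 37² = 1369 ≡ 36, 37^4 ≡ 36² = 1296 ≡ 6, 37^8 ≡ 6² = 36. Since 11 = 8 + 2 + 1, 37^11 ≡ 36·36·37: 36·36 = 1296 ≡ 6, then 6·37 = 222 ≡ 7. So 37^11 ≡ 7 (mod 43).
Hence g⁻¹(37) = 7.

7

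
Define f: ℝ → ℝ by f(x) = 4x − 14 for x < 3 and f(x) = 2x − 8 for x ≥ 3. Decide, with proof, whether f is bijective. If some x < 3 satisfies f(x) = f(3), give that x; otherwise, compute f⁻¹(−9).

5/4

Both pieces are strictly increasing (slopes 4 and 2), so each is injective on its own interval.
The left piece maps (−∞, 3) onto (−∞, −2); the right piece maps [3, ∞) onto [−2, ∞).
Since −2 = −2, the images partition ℝ: f is injective and surjective, hence bijective.
Because the two images are disjoint, no x < 3 has f(x) = f(3), so we compute f⁻¹(−9): −9 lies in (−∞, −2), so solve 4x − 14 = −9: x = (−9 + 14)/4 = 5/4.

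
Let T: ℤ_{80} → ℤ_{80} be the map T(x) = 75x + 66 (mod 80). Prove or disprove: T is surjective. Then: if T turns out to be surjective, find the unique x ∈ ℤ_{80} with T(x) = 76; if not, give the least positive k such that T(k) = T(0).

16

Recall that surjectivity means every element of the codomain has a preimage under T.
Since gcd(75, 80) = 5, we have 75x ≡ 0 (mod 5) for all x, so T(x) ≡ 1 (mod 5).
But 0 ≢ 1 (mod 5), so 0 ∈ ℤ_{80} has no preimage. Thus T is not surjective.
Since T is not surjective, we find the least positive k with T(k) = T(0): this means 75k ≡ 0 (mod 80), i.e. 80 ∣ 75k. Since gcd(75, 80) = 5, dividing through by 5 this holds exactly when 16 ∣ 15k, and as gcd(15, 16) = 1, exactly when 16 ∣ k.
The smallest positive such k is 16.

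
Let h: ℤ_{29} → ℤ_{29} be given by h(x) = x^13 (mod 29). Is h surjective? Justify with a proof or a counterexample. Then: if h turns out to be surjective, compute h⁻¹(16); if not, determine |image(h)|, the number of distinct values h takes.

Since 29 is prime, the nonzero elements of ℤ_{29} form a cyclic group of order 28.
As gcd(13, 28) = 1, raising to the 13th power is a bijection on this group: if x_1^13 ≡ x_2^13 then (x_1x_2^{−1})^13 = 1, and the only element of order dividing gcd(13, 28) = 1 is 1, so x_1 = x_2.
With h(0) = 0 this makes h injective on all of ℤ_{29}, hence bijective (finite equal-size domain and codomain). In particular h is surjective.
Since h is surjective, we find the preimage of 16. The inverse of x ↦ x^13 on (ℤ_{29})^× is x ↦ x^13, because 13·13 = 169 = 6·28 + 1 ≡ 1 (mod 28) and x^{28} = 1 for x ≠ 0 (Fermat). So h⁻¹(16) = 16^13 mod 29.
Repeated squaring mod 29: 16^1 ≡ 16, 16^2 ≡ 16² = 256 ≡ 24, 16^4 ≡ 24² = 576 ≡ 25, 16^8 ≡ 25² = 625 ≡ 16. Since 13 = 8 + 4 + 1, 16^13 ≡ 16·25·16: 16·25 = 400 ≡ 23, then 23·16 = 368 ≡ 20. So 16^13 ≡ 20 (mod 29).
Hence h⁻¹(16) = 20.

20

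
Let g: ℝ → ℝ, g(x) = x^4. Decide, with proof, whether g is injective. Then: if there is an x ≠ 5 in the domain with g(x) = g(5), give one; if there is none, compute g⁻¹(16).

g(5) = 625 = (−5)^4 = g(−5) (since 4 is even), with 5 ≠ −5. So g is not injective.
For the follow-up, such an x exists: taking x = −5 ∈ ℝ gives g(−5) = 625 = g(5) with −5 ≠ 5.

-5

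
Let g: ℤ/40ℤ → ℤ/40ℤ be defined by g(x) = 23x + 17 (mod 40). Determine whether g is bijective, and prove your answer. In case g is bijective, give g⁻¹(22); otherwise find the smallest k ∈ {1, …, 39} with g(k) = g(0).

35

Recall that g is injective if g(a) = g(b) implies a = b.
Suppose g(a) = g(b) in ℤ/40ℤ. Then 23a + 17 ≡ 23b + 17 (mod 40), so 23(a − b) ≡ 0 (mod 40).
Since gcd(23, 40) = 1, 23 is invertible modulo 40, so a − b ≡ 0 (mod 40), i.e. a = b.
We now compute 23⁻¹ mod 40 explicitly. Euclid's algorithm: 40 = 1·23 + 17, 23 = 1·17 + 6, 17 = 2·6 + 5, 6 = 1·5 + 1; back-substituting gives 1 = 7·23 − 4·40, so 23⁻¹ ≡ 7 (mod 40).
For any y ∈ ℤ/40ℤ, x = 7(y − 17) mod 40 satisfies g(x) = 23·7(y − 17) + 17 ≡ y (since 23·7 ≡ 1 mod 40). So every y has a preimage.
Thus g is bijective.
Since g is bijective, we compute g⁻¹(22): solve 23x + 17 ≡ 22 (mod 40), i.e. 23x ≡ 5 (mod 40).
Multiplying by 23⁻¹ = 7 gives x ≡ 7·5 = 35 ≡ 35 (mod 40).
Check: g(35) = 23·35 + 17 = 822 = 20·40 + 22 ≡ 22 (mod 40).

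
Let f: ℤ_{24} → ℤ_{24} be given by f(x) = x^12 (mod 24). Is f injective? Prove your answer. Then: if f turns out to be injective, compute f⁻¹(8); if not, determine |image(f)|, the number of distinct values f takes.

f(2): Repeated squaring mod 24: 2^1 ≡ 2, 2^2 ≡ 2² = 4, 2^4 ≡ 4² = 16, 2^8 ≡ 16² = 256 ≡ 16. Since 12 = 8 + 4, 2^12 ≡ 16·16: 16·16 = 256 ≡ 16. So 2^12 ≡ 16 (mod 24).
f(4): Repeated squaring mod 24: 4^1 ≡ 4, 4^2 ≡ 4² = 16, 4^4 ≡ 16² = 256 ≡ 16, 4^8 ≡ 16² = 256 ≡ 16. Since 12 = 8 + 4, 4^12 ≡ 16·16: 16·16 = 256 ≡ 16. So 4^12 ≡ 16 (mod 24).
So f(2) = f(4) = 16 while 2 ≠ 4, therefore f is not injective.
Since f is not injective, we determine |image(f)|. Computing x^12 mod 24 for each x (by repeated squaring, reducing mod 24 at every step), the values f(0), f(1), …, f(23) are: 0, 1, 16, 9, 16, 1, 0, 1, 16, 9, 16, 1, 0, 1, 16, 9, 16, 1, 0, 1, 16, 9, 16, 1.
The distinct values are {0, 1, 9, 16}; there are 4 of them.

4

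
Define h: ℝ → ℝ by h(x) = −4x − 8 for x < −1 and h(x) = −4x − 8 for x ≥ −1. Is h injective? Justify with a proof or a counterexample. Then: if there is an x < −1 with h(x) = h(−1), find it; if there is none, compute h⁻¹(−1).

-7/4

Both pieces are strictly decreasing (slopes −4 and −4), so each is injective on its own interval.
The left piece maps (−∞, −1) onto (−4, ∞); the right piece maps [−1, ∞) onto (−∞, −4].
These images are disjoint, so no value is attained by both pieces. Therefore h is injective.
Because the two images are disjoint, no x < −1 has h(x) = h(−1), so we compute h⁻¹(−1): −1 lies in (−4, ∞), so solve −4x − 8 = −1: x = (−1 + 8)/(−4) = −7/4.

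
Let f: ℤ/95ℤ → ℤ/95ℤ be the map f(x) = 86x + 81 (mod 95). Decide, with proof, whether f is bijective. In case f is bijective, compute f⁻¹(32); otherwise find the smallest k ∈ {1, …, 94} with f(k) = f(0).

16

Recall: injectivity means: for all a, b in the domain, f(a) = f(b) implies a = b.
Suppose f(a) = f(b) in ℤ/95ℤ. Then 86a + 81 ≡ 86b + 81 (mod 95), so 86(a − b) ≡ 0 (mod 95).
Since gcd(86, 95) = 1, 86 is invertible modulo 95, hence a − b ≡ 0 (mod 95), i.e. a = b.
We now compute 86⁻¹ mod 95 explicitly. Euclid's algorithm: 95 = 1·86 + 9, 86 = 9·9 + 5, 9 = 1·5 + 4, 5 = 1·4 + 1; back-substituting gives 1 = 21·86 − 19·95, so 86⁻¹ ≡ 21 (mod 95).
Then y ↦ 21(y − 81) is a two-sided inverse to f, so every y ∈ ℤ/95ℤ has a preimage.
So f is bijective.
Since f is bijective, we find f⁻¹(32): we need 86x ≡ 32 − 81 ≡ 46 (mod 95). Using 86⁻¹ = 21: x ≡ 21·46 = 966 = 10·95 + 16, so x = 16.
Check: f(16) = 86·16 + 81 = 1457 = 15·95 + 32 ≡ 32 (mod 95).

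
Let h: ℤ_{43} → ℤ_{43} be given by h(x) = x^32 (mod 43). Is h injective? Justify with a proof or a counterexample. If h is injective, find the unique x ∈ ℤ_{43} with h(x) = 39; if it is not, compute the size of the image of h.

22

h(21): Repeated squaring mod 43: 21^1 ≡ 21, 21^2 ≡ 21² = 441 ≡ 11, 21^4 ≡ 11² = 121 ≡ 35, 21^8 ≡ 35² = 1225 ≡ 21, 21^16 ≡ 21² = 441 ≡ 11, 21^32 ≡ 11² = 121 ≡ 35. So 21^32 ≡ 35 (mod 43).
h(22): Repeated squaring mod 43: 22^1 ≡ 22, 22^2 ≡ 22² = 484 ≡ 11, 22^4 ≡ 11² = 121 ≡ 35, 22^8 ≡ 35² = 1225 ≡ 21, 22^16 ≡ 21² = 441 ≡ 11, 22^32 ≡ 11² = 121 ≡ 35. So 22^32 ≡ 35 (mod 43).
So h(21) = h(22) = 35 while 21 ≠ 22, therefore h is not injective.
Since h is not injective, we determine |image(h)|. Computing x^32 mod 43 for each x (by repeated squaring, reducing mod 43 at every step), the values h(0), h(1), …, h(42) are: 0, 1, 16, 13, 41, 9, 36, 6, 11, 40, 15, 21, 17, 23, 10, 31, 4, 24, 38, 14, 25, 35, 35, 25, 14, 38, 24, 4, 31, 10, 23, 17, 21, 15, 40, 11, 6, 36, 9, 41, 13, 16, 1.
The distinct values are {0, 1, 4, 6, 9, 10, 11, 13, 14, 15, 16, 17, 21, 23, 24, 25, 31, 35, 36, 38, 40, 41}; there are 22 of them.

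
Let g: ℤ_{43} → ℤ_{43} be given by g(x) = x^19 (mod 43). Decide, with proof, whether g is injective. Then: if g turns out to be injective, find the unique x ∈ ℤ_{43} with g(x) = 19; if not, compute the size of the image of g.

3

Since 43 is prime, the nonzero elements of ℤ_{43} form a cyclic group of order 42.
As gcd(19, 42) = 1, raising to the 19th power is a bijection on this group: if s^19 ≡ t^19 then (st^{−1})^19 = 1, and the only element of order dividing gcd(19, 42) = 1 is 1, so s = t.
With g(0) = 0 this makes g injective on all of ℤ_{43}, hence bijective (finite equal-size domain and codomain). In particular g is injective.
Since g is injective, we find the preimage of 19. The inverse of x ↦ x^19 on (ℤ_{43})^× is x ↦ x^31, because 19·31 = 589 = 14·42 + 1 ≡ 1 (mod 42) and x^{42} = 1 for x ≠ 0 (Fermat). So g⁻¹(19) = 19^31 mod 43.
Repeated squaring mod 43: 19^1 ≡ 19, 19^2 ≡ 19² = 361 ≡ 17, 19^4 ≡ 17² = 289 ≡ 31, 19^8 ≡ 31² = 961 ≡ 15, 19^16 ≡ 15² = 225 ≡ 10. Since 31 = 16 + 8 + 4 + 2 + 1, 19^31 ≡ 10·15·31·17·19: 10·15 = 150 ≡ 21, then 21·31 = 651 ≡ 6, then 6·17 = 102 ≡ 16, then 16·19 = 304 ≡ 3. So 19^31 ≡ 3 (mod 43).
Hence g⁻¹(19) = 3.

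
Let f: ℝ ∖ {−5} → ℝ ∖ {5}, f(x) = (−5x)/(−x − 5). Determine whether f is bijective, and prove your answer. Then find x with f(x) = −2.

-10/7

Suppose f(x_1) = f(x_2). Cross-multiplying: (−5x_1)(−x_2 − 5) = (−5x_2)(−x_1 − 5).
Expanding both sides and cancelling the symmetric terms leaves 25·(x_1 − x_2) = 0. Since 25 ≠ 0, x_1 = x_2. Thus f is injective.
For any y ≠ 5, solving y(−x − 5) = −5x for x gives a well-defined x ≠ −5. So f is surjective.
So f is bijective.
Solving f(x) = −2: cross-multiplying gives −5x = −2(−x − 5), which rearranges to −7x = 10, so x = −10/7.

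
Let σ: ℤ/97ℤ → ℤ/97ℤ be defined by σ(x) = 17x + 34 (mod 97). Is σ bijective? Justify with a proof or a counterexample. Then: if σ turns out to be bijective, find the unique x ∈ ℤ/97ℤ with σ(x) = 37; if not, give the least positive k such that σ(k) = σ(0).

Suppose σ(a) = σ(b) in ℤ/97ℤ. Then 17a + 34 ≡ 17b + 34 (mod 97), thus 17(a − b) ≡ 0 (mod 97).
Since gcd(17, 97) = 1, 17 is invertible modulo 97, thus a − b ≡ 0 (mod 97), i.e. a = b.
We now compute 17⁻¹ mod 97 explicitly. Euclid's algorithm: 97 = 5·17 + 12, 17 = 1·12 + 5, 12 = 2·5 + 2, 5 = 2·2 + 1; back-substituting gives 1 = 40·17 − 7·97, so 17⁻¹ ≡ 40 (mod 97).
For any y ∈ ℤ/97ℤ, x = 40(y − 34) mod 97 satisfies σ(x) = 17·40(y − 34) + 34 ≡ y (since 17·40 ≡ 1 mod 97). So every y has a preimage.
Thus σ is bijective.
Since σ is bijective, we find σ⁻¹(37): we need 17x ≡ 37 − 34 ≡ 3 (mod 97). Using 17⁻¹ = 40: x ≡ 40·3 = 120 = 1·97 + 23, so x = 23.
Check: σ(23) = 17·23 + 34 = 425 = 4·97 + 37 ≡ 37 (mod 97).

23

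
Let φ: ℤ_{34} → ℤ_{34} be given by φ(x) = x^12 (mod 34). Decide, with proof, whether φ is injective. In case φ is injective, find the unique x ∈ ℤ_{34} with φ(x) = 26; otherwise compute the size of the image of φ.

10

φ(3): Repeated squaring mod 34: 3^1 ≡ 3, 3^2 ≡ 3² = 9, 3^4 ≡ 9² = 81 ≡ 13, 3^8 ≡ 13² = 169 ≡ 33. Since 12 = 8 + 4, 3^12 ≡ 33·13: 33·13 = 429 ≡ 21. So 3^12 ≡ 21 (mod 34).
φ(5): Repeated squaring mod 34: 5^1 ≡ 5, 5^2 ≡ 5² = 25, 5^4 ≡ 25² = 625 ≡ 13, 5^8 ≡ 13² = 169 ≡ 33. Since 12 = 8 + 4, 5^12 ≡ 33·13: 33·13 = 429 ≡ 21. So 5^12 ≡ 21 (mod 34).
So φ(3) = φ(5) = 21 while 3 ≠ 5, hence φ is not injective.
Since φ is not injective, we determine |image(φ)|. Computing x^12 mod 34 for each x (by repeated squaring, reducing mod 34 at every step), the values φ(0), φ(1), …, φ(33) are: 0, 1, 16, 21, 18, 21, 30, 13, 16, 33, 30, 13, 4, 1, 4, 33, 18, 17, 18, 33, 4, 1, 4, 13, 30, 33, 16, 13, 30, 21, 18, 21, 16, 1.
The distinct values are {0, 1, 4, 13, 16, 17, 18, 21, 30, 33}; there are 10 of them.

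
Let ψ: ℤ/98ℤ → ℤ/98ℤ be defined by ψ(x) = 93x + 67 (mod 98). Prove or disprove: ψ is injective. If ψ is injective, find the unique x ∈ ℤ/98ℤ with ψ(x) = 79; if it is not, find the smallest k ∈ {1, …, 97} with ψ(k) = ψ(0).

76

Suppose ψ(a) = ψ(b) in ℤ/98ℤ. Then 93a + 67 ≡ 93b + 67 (mod 98), therefore 93(a − b) ≡ 0 (mod 98).
Since gcd(93, 98) = 1, 93 is invertible modulo 98, therefore a − b ≡ 0 (mod 98), i.e. a = b.
Therefore ψ is injective.
We now compute 93⁻¹ mod 98 explicitly. Euclid's algorithm: 98 = 1·93 + 5, 93 = 18·5 + 3, 5 = 1·3 + 2, 3 = 1·2 + 1; back-substituting gives 1 = 39·93 − 37·98, so 93⁻¹ ≡ 39 (mod 98).
Since ψ is injective, we find ψ⁻¹(79): we need 93x ≡ 79 − 67 ≡ 12 (mod 98). Using 93⁻¹ = 39: x ≡ 39·12 = 468 = 4·98 + 76, so x = 76.
Check: ψ(76) = 93·76 + 67 = 7135 = 72·98 + 79 ≡ 79 (mod 98).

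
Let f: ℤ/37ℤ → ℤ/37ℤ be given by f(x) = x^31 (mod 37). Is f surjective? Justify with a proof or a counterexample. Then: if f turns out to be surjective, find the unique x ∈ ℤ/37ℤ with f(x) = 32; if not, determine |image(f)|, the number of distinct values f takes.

19

Since 37 is prime, the nonzero elements of ℤ/37ℤ form a cyclic group of order 36.
As gcd(31, 36) = 1, raising to the 31st power is a bijection on this group: if u^31 ≡ v^31 then (uv^{−1})^31 = 1, and the only element of order dividing gcd(31, 36) = 1 is 1, so u = v.
With f(0) = 0 this makes f injective on all of ℤ/37ℤ, hence bijective (finite equal-size domain and codomain). In particular f is surjective.
Since f is surjective, we find the preimage of 32. The inverse of x ↦ x^31 on (ℤ/37ℤ)^× is x ↦ x^7, because 31·7 = 217 = 6·36 + 1 ≡ 1 (mod 36) and x^{36} = 1 for x ≠ 0 (Fermat). So f⁻¹(32) = 32^7 mod 37.
Repeated squaring mod 37: 32^1 ≡ 32, 32^2 ≡ 32² = 1024 ≡ 25, 32^4 ≡ 25² = 625 ≡ 33. Since 7 = 4 + 2 + 1, 32^7 ≡ 33·25·32: 33·25 = 825 ≡ 11, then 11·32 = 352 ≡ 19. So 32^7 ≡ 19 (mod 37).
Hence f⁻¹(32) = 19.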